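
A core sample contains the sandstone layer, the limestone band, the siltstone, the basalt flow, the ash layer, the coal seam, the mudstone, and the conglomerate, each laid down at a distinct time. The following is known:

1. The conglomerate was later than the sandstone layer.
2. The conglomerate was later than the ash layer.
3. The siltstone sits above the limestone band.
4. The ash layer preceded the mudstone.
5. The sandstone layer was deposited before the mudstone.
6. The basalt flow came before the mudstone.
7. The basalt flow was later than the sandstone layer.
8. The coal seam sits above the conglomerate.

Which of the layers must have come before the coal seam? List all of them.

the ash layer, the conglomerate, the sandstone layer

Directly stated before the coal seam: the conglomerate.
The ash layer reaches the coal seam via the ash layer → the conglomerate → the coal seam.
The sandstone layer reaches the coal seam via the sandstone layer → the conglomerate → the coal seam.
No chain forces the basalt flow (or any of the others) ahead of the coal seam.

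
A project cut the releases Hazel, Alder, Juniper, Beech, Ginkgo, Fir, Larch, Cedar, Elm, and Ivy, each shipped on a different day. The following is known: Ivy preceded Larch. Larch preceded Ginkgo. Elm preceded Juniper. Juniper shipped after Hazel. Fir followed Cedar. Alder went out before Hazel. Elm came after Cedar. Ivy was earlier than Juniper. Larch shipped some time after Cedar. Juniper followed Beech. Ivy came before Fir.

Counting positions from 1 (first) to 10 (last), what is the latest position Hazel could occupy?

Hazel must come before Juniper — 1 release forced after it.
Everything else can be placed before Hazel in some valid order, so Hazel can sit as late as position 10 − 1 = 9.

9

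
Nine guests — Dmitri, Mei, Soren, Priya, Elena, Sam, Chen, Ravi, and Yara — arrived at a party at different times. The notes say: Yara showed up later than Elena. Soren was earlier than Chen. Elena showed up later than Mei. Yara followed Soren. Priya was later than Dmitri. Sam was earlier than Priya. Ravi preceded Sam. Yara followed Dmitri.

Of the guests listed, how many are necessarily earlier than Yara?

Directly stated before Yara: Dmitri, Elena, and Soren.
Mei reaches Yara via Mei → Elena → Yara.
No chain forces Ravi (or any of the others) ahead of Yara.
That's Dmitri, Elena, Mei, and Soren — 4 in all.

4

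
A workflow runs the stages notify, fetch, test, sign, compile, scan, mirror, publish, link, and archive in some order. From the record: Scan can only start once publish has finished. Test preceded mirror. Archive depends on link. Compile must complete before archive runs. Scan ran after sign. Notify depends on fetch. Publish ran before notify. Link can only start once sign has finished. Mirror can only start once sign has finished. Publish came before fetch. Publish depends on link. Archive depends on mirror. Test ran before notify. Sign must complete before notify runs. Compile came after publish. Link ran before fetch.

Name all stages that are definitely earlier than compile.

link, publish, sign

Directly stated before compile: publish.
Link reaches compile via link → publish → compile.
Sign reaches compile via sign → link → publish → compile.
No chain forces scan (or any of the others) ahead of compile.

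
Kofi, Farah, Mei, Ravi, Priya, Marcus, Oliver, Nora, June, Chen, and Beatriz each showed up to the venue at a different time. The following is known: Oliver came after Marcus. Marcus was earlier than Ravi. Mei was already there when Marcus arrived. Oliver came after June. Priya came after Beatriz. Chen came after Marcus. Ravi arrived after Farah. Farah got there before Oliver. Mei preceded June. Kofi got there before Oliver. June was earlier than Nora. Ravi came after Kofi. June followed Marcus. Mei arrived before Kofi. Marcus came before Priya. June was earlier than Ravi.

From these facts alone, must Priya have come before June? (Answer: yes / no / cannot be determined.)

cannot be determined

No chain of stated constraints runs from Priya to June, and none runs from June to Priya either.
So the relative order of Priya and June is not fixed by the given facts.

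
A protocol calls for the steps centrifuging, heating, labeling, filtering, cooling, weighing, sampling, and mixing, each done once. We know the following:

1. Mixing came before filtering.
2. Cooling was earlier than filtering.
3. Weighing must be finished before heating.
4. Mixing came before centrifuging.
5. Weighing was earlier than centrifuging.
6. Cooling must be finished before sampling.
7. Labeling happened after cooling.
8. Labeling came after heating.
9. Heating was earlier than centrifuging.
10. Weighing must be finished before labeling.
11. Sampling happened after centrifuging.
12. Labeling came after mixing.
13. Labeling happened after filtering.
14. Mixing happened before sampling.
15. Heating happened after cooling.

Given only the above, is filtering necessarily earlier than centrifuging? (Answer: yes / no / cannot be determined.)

cannot be determined

No chain of stated constraints runs from filtering to centrifuging, and none runs from centrifuging to filtering either.
So the relative order of filtering and centrifuging is not fixed by the given facts.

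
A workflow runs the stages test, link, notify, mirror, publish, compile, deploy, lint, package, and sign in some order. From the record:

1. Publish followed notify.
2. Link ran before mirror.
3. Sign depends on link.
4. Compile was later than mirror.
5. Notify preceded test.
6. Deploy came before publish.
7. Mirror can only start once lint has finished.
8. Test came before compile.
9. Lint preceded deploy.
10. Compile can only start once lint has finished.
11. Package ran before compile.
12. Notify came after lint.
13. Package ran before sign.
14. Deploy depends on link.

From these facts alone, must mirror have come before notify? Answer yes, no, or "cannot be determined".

No chain of stated constraints runs from mirror to notify, and none runs from notify to mirror either.
So the relative order of mirror and notify is not fixed by the given facts.

cannot be determined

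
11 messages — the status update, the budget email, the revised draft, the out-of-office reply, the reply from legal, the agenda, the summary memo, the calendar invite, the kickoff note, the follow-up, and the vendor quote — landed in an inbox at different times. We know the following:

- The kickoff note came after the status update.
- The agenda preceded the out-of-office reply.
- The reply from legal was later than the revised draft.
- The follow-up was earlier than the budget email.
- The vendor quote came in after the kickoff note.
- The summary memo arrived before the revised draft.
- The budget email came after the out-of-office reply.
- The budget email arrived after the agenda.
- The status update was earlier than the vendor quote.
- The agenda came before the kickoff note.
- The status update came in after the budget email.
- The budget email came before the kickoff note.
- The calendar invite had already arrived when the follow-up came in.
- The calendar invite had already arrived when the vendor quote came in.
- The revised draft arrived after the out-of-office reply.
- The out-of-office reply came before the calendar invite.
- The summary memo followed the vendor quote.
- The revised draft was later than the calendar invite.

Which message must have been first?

The agenda has a chain of constraints placing it before every other message, so the agenda must be first.

the agenda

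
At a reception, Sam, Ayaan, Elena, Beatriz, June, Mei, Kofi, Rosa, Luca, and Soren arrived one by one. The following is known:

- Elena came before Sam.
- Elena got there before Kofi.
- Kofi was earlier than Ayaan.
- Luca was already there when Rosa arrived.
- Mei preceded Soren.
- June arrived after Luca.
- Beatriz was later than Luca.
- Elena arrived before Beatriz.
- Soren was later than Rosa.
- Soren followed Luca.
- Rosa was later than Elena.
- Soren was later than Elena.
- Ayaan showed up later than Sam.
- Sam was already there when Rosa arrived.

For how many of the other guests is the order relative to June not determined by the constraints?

Forced before June: Luca.
That leaves Ayaan, Beatriz, Elena, Kofi, Mei, Rosa, Sam, and Soren with no forced order relative to June — 8.

8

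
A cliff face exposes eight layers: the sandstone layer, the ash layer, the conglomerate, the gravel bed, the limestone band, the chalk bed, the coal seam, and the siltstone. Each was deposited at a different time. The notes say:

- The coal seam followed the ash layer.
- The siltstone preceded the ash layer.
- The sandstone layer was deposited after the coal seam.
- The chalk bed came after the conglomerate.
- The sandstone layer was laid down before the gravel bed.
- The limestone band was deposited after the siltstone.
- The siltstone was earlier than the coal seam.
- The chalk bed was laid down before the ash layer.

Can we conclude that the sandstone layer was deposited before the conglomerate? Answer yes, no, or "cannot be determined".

no

Tracing the constraints gives the conglomerate → the chalk bed → the ash layer → the coal seam → the sandstone layer, so the conglomerate must come before the sandstone layer.
That means the sandstone layer cannot be before the conglomerate.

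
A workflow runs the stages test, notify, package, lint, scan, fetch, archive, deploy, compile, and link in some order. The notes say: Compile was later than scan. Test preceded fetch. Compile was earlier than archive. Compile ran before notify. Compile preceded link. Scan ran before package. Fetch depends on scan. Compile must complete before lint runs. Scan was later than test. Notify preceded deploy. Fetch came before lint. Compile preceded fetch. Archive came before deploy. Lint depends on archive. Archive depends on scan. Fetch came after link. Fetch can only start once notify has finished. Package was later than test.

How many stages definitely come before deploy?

5

Directly stated before deploy: archive and notify.
Compile reaches deploy via compile → archive → deploy.
Scan reaches deploy via scan → archive → deploy.
Test reaches deploy via test → scan → archive → deploy.
No chain forces link (or any of the others) ahead of deploy.
That's archive, compile, notify, scan, and test — 5 in all.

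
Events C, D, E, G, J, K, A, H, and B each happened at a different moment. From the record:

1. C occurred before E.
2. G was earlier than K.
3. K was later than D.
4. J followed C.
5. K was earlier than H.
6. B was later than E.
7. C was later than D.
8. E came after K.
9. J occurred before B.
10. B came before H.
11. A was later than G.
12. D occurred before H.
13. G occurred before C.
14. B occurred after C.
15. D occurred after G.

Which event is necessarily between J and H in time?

Tracing the constraints gives J → B → H, so B sits after J and before H.
No other event is forced both after J and before H.

B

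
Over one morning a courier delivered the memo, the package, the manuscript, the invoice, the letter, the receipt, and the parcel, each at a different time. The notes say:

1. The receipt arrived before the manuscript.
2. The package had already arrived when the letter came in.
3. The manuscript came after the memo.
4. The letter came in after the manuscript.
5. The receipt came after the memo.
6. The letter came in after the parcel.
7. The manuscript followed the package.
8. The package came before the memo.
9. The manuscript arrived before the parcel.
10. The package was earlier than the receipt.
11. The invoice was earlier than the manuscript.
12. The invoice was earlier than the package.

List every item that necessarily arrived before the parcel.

the invoice, the manuscript, the memo, the package, the receipt

Directly stated before the parcel: the manuscript.
The invoice reaches the parcel via the invoice → the manuscript → the parcel.
The memo reaches the parcel via the memo → the manuscript → the parcel.
The package reaches the parcel via the package → the manuscript → the parcel.
Likewise the receipt reaches the parcel by chaining the stated constraints.
No chain forces the letter ahead of the parcel.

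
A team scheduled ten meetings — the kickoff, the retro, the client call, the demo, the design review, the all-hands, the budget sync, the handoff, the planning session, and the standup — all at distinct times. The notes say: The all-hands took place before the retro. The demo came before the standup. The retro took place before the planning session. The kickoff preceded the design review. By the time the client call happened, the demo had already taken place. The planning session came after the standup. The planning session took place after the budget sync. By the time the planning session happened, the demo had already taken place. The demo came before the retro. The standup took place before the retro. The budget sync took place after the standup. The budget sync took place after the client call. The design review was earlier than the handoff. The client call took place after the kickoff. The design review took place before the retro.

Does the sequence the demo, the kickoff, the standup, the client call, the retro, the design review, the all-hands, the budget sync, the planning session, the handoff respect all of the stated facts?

The constraints require the all-hands before the retro, but in the proposed sequence the retro appears ahead of the all-hands. That one violation is enough.

no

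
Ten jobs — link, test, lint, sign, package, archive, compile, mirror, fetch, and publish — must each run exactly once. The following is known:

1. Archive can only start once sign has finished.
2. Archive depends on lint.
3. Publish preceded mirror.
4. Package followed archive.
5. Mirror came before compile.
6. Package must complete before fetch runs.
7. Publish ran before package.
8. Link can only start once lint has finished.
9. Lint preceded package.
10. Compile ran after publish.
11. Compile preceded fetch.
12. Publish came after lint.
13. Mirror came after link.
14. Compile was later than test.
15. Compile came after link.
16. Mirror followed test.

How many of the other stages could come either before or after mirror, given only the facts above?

Forced before mirror: link, lint, publish, and test; forced after mirror: compile and fetch.
That leaves archive, package, and sign with no forced order relative to mirror — 3.

3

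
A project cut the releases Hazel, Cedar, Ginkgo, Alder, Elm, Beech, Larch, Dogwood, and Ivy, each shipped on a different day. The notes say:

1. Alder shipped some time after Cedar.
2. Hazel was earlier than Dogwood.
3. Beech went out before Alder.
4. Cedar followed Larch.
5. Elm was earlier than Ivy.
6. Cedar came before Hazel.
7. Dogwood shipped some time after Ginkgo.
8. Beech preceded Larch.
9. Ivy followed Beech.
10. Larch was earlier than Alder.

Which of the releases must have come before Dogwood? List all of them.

Beech, Cedar, Ginkgo, Hazel, Larch

Directly stated before Dogwood: Ginkgo and Hazel.
Beech reaches Dogwood via Beech → Larch → Cedar → Hazel → Dogwood.
Cedar reaches Dogwood via Cedar → Hazel → Dogwood.
Larch reaches Dogwood via Larch → Cedar → Hazel → Dogwood.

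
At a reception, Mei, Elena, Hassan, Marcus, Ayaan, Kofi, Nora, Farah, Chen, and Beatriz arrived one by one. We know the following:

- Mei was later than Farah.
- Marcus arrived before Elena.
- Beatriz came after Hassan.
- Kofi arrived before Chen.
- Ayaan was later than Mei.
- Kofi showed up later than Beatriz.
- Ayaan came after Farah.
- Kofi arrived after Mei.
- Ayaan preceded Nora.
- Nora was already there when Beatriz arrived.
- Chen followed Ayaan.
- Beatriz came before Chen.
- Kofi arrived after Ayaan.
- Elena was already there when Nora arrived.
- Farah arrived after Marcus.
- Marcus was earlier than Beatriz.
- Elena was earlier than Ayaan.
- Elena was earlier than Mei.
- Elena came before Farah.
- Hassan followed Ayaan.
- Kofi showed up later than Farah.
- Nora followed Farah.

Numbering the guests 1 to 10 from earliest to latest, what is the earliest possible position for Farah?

Elena and Marcus must both come before Farah — 2 forced predecessors.
Nothing else is forced ahead of Farah, so their earliest slot is position 2 + 1 = 3.

3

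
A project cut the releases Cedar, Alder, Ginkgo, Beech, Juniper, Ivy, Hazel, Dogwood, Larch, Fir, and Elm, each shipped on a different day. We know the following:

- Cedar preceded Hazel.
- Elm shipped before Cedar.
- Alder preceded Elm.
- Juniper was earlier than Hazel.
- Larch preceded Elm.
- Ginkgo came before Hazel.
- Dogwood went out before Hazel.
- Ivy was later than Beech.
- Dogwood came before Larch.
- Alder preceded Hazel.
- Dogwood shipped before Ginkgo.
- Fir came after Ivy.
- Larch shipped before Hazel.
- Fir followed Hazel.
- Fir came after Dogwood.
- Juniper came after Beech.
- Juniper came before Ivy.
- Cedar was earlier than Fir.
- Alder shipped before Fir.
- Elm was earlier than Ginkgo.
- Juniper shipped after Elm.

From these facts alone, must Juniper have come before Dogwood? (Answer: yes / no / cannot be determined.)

no

Tracing the constraints gives Dogwood → Larch → Elm → Juniper, so Dogwood must come before Juniper.
That means Juniper cannot be before Dogwood.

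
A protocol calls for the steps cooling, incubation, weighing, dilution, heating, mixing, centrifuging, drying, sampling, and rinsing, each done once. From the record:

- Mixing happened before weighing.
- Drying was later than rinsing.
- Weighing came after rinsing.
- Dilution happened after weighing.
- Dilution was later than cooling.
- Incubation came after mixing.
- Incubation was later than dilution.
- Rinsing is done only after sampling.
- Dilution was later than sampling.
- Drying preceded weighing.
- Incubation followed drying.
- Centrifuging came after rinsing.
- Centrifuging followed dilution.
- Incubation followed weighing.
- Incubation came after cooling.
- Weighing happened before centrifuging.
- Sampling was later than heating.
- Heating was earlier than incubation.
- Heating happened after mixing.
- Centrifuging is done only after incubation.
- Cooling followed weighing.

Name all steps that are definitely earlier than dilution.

cooling, drying, heating, mixing, rinsing, sampling, weighing

Directly stated before dilution: cooling, sampling, and weighing.
Drying reaches dilution via drying → weighing → dilution.
Heating reaches dilution via heating → sampling → dilution.
Mixing reaches dilution via mixing → weighing → dilution.
Likewise rinsing reaches dilution by chaining the stated constraints.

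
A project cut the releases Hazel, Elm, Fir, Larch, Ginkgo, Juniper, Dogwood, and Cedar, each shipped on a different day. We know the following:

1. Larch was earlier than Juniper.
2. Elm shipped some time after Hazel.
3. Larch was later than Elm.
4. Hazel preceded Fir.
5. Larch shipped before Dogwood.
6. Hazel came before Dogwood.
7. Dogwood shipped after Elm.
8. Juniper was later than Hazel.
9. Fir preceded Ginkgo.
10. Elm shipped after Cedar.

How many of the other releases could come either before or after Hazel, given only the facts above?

Forced after Hazel: Dogwood, Elm, Fir, Ginkgo, Juniper, and Larch.
That leaves Cedar with no forced order relative to Hazel — 1.

1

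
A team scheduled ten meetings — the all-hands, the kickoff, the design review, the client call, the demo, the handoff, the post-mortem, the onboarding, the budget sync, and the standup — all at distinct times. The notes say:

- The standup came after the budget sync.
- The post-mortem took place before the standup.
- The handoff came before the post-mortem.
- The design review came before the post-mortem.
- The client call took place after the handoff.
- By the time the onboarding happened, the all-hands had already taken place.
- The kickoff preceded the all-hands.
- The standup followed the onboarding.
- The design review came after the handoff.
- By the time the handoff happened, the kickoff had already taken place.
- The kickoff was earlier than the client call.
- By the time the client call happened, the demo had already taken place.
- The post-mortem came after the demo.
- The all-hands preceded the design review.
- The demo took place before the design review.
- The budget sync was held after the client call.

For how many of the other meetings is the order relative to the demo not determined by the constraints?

4

Forced after the demo: the budget sync, the client call, the design review, the post-mortem, and the standup.
That leaves the all-hands, the handoff, the kickoff, and the onboarding with no forced order relative to the demo — 4.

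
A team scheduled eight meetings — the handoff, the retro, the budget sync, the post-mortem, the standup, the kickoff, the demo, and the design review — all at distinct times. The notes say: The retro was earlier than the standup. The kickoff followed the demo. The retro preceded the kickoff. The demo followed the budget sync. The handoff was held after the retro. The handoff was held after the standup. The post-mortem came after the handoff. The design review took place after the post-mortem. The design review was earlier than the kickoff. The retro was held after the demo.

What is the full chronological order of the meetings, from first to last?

the budget sync, the demo, the retro, the standup, the handoff, the post-mortem, the design review, the kickoff

The constraints fix every adjacent pair, so only one ordering works:
the budget sync → the demo → the retro → the standup → the handoff → the post-mortem → the design review → the kickoff.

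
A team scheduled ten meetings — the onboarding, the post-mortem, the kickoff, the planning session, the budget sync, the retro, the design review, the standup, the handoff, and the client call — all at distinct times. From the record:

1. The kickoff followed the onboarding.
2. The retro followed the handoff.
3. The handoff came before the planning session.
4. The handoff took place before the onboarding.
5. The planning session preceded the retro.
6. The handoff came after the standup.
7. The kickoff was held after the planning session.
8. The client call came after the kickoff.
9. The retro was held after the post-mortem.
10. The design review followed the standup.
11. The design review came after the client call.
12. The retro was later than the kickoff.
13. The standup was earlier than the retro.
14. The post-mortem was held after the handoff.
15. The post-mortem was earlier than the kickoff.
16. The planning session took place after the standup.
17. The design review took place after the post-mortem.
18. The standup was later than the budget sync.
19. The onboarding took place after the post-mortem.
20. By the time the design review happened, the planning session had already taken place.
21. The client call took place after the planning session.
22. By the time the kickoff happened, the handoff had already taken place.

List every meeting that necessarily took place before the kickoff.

the budget sync, the handoff, the onboarding, the planning session, the post-mortem, the standup

Directly stated before the kickoff: the handoff, the onboarding, the planning session, and the post-mortem.
The budget sync reaches the kickoff via the budget sync → the standup → the planning session → the kickoff.
The standup reaches the kickoff via the standup → the planning session → the kickoff.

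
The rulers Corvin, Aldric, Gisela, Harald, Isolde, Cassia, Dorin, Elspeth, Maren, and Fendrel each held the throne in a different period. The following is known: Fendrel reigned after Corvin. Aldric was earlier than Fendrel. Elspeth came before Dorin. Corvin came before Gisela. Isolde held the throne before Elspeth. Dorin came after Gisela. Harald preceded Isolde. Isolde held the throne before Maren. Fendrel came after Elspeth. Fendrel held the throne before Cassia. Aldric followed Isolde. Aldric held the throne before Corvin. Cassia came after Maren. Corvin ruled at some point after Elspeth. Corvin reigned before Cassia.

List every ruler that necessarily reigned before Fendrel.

Aldric, Corvin, Elspeth, Harald, Isolde

Directly stated before Fendrel: Aldric, Corvin, and Elspeth.
Harald reaches Fendrel via Harald → Isolde → Aldric → Fendrel.
Isolde reaches Fendrel via Isolde → Aldric → Fendrel.
No chain forces Dorin (or any of the others) ahead of Fendrel.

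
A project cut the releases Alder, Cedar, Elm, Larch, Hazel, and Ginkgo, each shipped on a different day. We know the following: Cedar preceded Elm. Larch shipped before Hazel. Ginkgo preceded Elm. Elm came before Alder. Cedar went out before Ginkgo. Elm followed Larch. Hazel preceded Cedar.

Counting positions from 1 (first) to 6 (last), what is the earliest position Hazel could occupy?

2

Larch must come before Hazel — 1 forced predecessor.
Nothing else is forced ahead of Hazel, so its earliest slot is position 1 + 1 = 2.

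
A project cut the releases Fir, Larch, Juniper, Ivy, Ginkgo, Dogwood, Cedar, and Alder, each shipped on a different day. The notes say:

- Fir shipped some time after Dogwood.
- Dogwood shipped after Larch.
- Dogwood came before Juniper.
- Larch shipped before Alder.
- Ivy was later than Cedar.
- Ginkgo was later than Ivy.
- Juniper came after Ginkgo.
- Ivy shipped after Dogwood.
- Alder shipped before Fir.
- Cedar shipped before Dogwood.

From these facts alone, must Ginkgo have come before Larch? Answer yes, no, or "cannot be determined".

Tracing the constraints gives Larch → Dogwood → Ivy → Ginkgo, so Larch must come before Ginkgo.
That means Ginkgo cannot be before Larch.

no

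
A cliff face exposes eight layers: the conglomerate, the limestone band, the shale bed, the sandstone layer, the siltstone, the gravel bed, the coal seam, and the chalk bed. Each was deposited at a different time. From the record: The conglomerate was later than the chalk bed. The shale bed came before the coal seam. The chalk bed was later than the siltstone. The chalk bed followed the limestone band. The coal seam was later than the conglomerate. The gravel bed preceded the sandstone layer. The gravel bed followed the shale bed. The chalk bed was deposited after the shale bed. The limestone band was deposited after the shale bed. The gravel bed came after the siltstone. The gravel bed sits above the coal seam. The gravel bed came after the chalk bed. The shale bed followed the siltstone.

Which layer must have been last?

the sandstone layer

Every other layer has a chain of constraints placing it before the sandstone layer, so the sandstone layer is last.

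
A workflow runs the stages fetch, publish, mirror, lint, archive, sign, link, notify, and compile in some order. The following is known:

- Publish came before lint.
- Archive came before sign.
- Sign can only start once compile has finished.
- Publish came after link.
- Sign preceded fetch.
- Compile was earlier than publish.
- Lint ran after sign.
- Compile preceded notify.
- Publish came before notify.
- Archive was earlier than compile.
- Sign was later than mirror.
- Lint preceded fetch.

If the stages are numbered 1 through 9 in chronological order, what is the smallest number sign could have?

Archive, compile, and mirror must all come before sign — 3 forced predecessors.
Nothing else is forced ahead of sign, so its earliest slot is position 3 + 1 = 4.

4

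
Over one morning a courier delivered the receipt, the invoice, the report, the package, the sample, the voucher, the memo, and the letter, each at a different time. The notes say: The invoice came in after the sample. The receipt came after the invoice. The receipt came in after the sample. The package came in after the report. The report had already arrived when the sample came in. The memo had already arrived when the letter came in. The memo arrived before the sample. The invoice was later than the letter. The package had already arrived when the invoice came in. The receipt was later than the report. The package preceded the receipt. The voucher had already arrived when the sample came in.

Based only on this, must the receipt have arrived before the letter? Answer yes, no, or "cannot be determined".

Tracing the constraints gives the letter → the invoice → the receipt, so the letter must come before the receipt.
That means the receipt cannot be before the letter.

no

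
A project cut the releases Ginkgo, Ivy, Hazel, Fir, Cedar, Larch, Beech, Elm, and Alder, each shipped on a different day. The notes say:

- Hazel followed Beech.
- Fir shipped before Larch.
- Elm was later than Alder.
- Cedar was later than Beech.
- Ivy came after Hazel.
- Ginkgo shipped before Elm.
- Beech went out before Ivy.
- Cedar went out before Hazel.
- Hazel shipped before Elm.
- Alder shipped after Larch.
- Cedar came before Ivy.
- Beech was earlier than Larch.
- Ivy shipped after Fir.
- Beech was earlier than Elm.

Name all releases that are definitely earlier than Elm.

Alder, Beech, Cedar, Fir, Ginkgo, Hazel, Larch

Directly stated before Elm: Alder, Beech, Ginkgo, and Hazel.
Cedar reaches Elm via Cedar → Hazel → Elm.
Fir reaches Elm via Fir → Larch → Alder → Elm.
Larch reaches Elm via Larch → Alder → Elm.
No chain forces Ivy ahead of Elm.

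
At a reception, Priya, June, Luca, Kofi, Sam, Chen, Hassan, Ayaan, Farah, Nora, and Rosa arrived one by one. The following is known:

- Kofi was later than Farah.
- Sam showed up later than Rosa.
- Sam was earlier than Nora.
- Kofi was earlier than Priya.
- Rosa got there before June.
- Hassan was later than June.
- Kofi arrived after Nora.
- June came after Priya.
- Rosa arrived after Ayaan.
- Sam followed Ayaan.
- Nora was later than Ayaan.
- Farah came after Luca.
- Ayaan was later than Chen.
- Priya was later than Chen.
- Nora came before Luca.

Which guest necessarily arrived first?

Chen

Chen has a chain of constraints placing them before every other guest, so Chen must be first.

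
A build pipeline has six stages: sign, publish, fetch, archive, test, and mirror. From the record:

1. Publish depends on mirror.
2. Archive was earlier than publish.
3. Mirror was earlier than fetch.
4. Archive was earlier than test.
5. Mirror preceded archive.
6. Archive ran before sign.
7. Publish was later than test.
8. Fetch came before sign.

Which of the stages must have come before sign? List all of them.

Directly stated before sign: archive and fetch.
Mirror reaches sign via mirror → fetch → sign.
No chain forces test (or any of the others) ahead of sign.

archive, fetch, mirror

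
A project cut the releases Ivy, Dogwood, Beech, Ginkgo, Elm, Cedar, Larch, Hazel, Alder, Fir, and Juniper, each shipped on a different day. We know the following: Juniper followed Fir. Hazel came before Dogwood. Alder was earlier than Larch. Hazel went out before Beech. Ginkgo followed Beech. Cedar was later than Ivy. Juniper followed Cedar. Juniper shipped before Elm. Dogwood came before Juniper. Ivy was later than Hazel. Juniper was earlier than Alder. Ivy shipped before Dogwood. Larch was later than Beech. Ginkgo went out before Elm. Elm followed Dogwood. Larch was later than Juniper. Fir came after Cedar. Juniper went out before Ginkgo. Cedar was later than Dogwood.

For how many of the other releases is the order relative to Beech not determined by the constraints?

6

Forced before Beech: Hazel; forced after Beech: Elm, Ginkgo, and Larch.
That leaves Alder, Cedar, Dogwood, Fir, Ivy, and Juniper with no forced order relative to Beech — 6.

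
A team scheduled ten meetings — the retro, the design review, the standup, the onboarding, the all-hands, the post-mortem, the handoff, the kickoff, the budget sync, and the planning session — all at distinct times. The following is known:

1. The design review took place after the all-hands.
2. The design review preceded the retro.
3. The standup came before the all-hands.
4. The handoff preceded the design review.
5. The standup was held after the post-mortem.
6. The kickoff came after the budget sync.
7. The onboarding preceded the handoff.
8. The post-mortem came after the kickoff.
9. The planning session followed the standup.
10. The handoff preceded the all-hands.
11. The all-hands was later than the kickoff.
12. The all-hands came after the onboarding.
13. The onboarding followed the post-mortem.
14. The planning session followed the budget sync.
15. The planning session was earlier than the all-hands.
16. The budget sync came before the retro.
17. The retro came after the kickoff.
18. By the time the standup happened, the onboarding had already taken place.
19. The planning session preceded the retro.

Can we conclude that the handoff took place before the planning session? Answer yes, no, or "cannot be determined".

No chain of stated constraints runs from the handoff to the planning session, and none runs from the planning session to the handoff either.
So the relative order of the handoff and the planning session is not fixed by the given facts.

cannot be determined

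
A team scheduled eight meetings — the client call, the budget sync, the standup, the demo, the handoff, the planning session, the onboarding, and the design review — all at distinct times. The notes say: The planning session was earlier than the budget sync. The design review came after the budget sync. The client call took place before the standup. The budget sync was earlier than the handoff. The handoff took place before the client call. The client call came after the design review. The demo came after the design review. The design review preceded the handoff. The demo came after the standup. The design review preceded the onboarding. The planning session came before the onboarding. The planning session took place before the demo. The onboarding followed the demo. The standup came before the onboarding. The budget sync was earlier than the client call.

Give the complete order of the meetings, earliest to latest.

the planning session, the budget sync, the design review, the handoff, the client call, the standup, the demo, the onboarding

The constraints fix every adjacent pair, so only one ordering works:
the planning session → the budget sync → the design review → the handoff → the client call → the standup → the demo → the onboarding.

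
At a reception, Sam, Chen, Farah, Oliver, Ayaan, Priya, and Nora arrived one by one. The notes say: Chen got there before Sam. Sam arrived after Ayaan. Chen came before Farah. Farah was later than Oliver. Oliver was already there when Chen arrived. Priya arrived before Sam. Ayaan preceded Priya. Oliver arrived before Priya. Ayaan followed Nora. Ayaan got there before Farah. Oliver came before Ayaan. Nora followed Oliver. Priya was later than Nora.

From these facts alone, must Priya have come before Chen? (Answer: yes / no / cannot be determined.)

cannot be determined

No chain of stated constraints runs from Priya to Chen, and none runs from Chen to Priya either.
So the relative order of Priya and Chen is not fixed by the given facts.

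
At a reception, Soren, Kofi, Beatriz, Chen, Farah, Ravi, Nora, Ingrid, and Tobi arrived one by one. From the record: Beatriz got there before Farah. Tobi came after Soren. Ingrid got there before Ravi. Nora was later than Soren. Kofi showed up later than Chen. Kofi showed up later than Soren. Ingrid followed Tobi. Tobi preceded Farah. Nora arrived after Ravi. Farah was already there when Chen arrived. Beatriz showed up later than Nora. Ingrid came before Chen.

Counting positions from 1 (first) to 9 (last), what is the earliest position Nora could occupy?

Ingrid, Ravi, Soren, and Tobi must all come before Nora — 4 forced predecessors.
Nothing else is forced ahead of Nora, so their earliest slot is position 4 + 1 = 5.

5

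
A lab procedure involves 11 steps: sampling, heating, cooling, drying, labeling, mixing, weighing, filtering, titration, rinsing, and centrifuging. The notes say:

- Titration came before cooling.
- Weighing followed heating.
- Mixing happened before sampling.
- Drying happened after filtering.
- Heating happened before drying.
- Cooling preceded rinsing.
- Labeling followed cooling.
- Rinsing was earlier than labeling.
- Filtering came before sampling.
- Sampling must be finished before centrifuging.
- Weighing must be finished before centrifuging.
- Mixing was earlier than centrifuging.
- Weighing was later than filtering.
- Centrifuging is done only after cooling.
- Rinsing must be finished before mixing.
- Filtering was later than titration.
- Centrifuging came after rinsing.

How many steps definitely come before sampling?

5

Directly stated before sampling: filtering and mixing.
Cooling reaches sampling via cooling → rinsing → mixing → sampling.
Rinsing reaches sampling via rinsing → mixing → sampling.
Titration reaches sampling via titration → filtering → sampling.
No chain forces labeling (or any of the others) ahead of sampling.
That's cooling, filtering, mixing, rinsing, and titration — 5 in all.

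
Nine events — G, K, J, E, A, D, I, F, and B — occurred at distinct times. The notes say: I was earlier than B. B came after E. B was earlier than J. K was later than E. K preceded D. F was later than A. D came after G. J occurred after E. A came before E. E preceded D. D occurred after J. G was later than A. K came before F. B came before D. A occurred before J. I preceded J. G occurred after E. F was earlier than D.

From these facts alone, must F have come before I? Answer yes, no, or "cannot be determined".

cannot be determined

No chain of stated constraints runs from F to I, and none runs from I to F either.
So the relative order of F and I is not fixed by the given facts.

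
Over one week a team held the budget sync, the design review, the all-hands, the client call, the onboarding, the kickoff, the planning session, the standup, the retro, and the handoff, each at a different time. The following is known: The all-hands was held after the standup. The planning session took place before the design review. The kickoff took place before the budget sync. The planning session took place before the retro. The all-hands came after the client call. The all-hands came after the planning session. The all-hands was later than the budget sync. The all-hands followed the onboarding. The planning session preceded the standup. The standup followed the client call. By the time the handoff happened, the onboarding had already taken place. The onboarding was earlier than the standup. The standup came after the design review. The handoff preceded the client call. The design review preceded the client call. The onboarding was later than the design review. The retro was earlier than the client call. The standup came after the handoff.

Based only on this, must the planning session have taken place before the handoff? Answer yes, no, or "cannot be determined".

Chain the constraints: the planning session → the design review → the onboarding → the handoff. Each link is directly stated, so the planning session comes before the handoff.

yes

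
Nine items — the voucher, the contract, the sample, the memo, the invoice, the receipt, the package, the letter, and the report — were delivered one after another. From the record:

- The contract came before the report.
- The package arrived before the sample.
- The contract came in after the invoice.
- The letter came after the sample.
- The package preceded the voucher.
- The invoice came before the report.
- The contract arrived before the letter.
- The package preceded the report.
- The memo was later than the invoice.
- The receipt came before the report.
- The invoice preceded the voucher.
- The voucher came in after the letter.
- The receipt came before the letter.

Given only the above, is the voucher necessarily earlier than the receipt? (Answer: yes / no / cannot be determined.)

no

Tracing the constraints gives the receipt → the letter → the voucher, so the receipt must come before the voucher.
That means the voucher cannot be before the receipt.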